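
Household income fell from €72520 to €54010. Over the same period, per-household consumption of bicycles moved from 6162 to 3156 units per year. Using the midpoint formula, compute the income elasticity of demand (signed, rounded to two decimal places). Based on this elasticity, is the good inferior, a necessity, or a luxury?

2.21; luxury

%ΔQ = (3156 − 6162)/[( 6162 + 3156)/2] = -3006/4659 = -0.645202…
%ΔIncome = (54010 − 72520)/[( 72520 + 54010)/2] = -18510/63265 = -0.292578…
E_income = (-3006/4659) / (-18510/63265) = 2.2052…
E_income > 1 ⇒ normal good, luxury.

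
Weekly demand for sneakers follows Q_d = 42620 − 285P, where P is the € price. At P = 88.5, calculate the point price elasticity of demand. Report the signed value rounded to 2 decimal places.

dQ_d/dP = −285. At P = 88.5, Q_d = 42620 − 285(88.5) = 17397.5.
Ed = (dQ_d/dP)·(P/Q_d) = −285 × (88.5/17397.5) = -1.4497…

-1.45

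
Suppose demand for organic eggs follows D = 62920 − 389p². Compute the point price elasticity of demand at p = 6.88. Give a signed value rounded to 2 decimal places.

dD/dp = −2·389·p = -5352.64. At p = 6.88, D = 44506.9184.
Ed = (dD/dp)·(p/D) = (-5352.64) × (6.88/44506.9184) = -0.8274…

-0.83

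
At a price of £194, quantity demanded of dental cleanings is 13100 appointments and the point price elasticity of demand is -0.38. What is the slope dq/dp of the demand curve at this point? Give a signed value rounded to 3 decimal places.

Ed = (dq/dp)·(p/q) ⇒ dq/dp = Ed·q/p = (-0.38)·13100/194 = -25.65979…

-25.660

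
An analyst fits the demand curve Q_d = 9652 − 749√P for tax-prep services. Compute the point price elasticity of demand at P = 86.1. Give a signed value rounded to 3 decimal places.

-1.286

dQ_d/dP = −749/(2√P) = -40.3599. At P = 86.1, Q_d = 2702.02.
Ed = (dQ_d/dP)·(P/Q_d) = (-40.3599) × (86.1/2702.02) = -1.28606…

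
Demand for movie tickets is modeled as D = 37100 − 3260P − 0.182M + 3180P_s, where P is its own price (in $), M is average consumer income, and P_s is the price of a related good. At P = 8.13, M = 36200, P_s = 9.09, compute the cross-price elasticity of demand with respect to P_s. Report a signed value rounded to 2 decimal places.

At the given values, D = 37100 − 3260(8.13) − 0.182(36200) + 3180(9.09) = 32914.
∂D/∂P_s = 3180.
E = (3180) × (9.09/32914) = 0.8782…

0.88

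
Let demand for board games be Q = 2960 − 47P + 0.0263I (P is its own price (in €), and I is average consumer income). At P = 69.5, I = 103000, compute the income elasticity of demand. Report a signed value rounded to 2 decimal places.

1.13

At the given values, Q = 2960 − 47(69.5) + 0.0263(103000) = 2402.4.
∂Q/∂I = 0.0263.
E = (0.0263) × (103000/2402.4) = 1.1275…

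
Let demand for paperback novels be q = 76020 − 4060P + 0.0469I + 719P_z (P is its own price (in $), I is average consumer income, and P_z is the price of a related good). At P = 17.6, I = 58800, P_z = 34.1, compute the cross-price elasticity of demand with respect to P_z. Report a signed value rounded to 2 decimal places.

At the given values, q = 76020 − 4060(17.6) + 0.0469(58800) + 719(34.1) = 31839.62.
∂q/∂P_z = 719.
E = (719) × (34.1/31839.62) = 0.7700…

0.77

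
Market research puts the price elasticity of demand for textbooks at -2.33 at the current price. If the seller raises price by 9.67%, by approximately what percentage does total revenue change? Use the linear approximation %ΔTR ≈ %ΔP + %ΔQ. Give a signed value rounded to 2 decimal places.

%ΔQ ≈ Ed × %ΔP = (-2.33) × (+9.67%) = -22.5311%
%ΔTR ≈ %ΔP + %ΔQ = (+9.67%) + (-22.5311%) = -12.8611%

-12.86%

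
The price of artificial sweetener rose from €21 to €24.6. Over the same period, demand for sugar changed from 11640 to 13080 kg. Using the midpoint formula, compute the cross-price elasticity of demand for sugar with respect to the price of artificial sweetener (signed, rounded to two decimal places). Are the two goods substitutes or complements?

0.74; substitutes

%ΔQ_{sugar} = (13080 − 11640)/avg = 1440/12360 = 0.116504…
%ΔP_{artificial sweetener} = (24.6 − 21)/avg = 3.6/22.8 = 0.157894…
E_cross = (1440/12360) / (3.6/22.8) = 0.7378…
E_cross > 0 ⇒ the goods are substitutes.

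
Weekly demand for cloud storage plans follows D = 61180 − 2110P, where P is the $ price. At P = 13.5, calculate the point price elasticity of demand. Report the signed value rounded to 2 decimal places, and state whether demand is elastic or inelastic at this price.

dD/dP = −2110. At P = 13.5, D = 61180 − 2110(13.5) = 32695.
Ed = (dD/dP)·(P/D) = −2110 × (13.5/32695) = -0.8712…
|Ed| = 0.87 < 1, so demand is inelastic.

-0.87; inelastic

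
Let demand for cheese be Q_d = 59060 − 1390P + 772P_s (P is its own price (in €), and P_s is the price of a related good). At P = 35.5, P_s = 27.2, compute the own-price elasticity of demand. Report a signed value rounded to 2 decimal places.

At the given values, Q_d = 59060 − 1390(35.5) + 772(27.2) = 30713.4.
∂Q_d/∂P = −1390.
E = (-1390) × (35.5/30713.4) = -1.6066…

-1.61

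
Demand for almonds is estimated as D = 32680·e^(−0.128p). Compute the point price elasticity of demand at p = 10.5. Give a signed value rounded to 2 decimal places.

-1.34

dD/dp = −0.128·D = -1090.94. At p = 10.5, D = 8522.96.
Ed = (dD/dp)·(p/D) = (-1090.94) × (10.5/8522.96) = -1.344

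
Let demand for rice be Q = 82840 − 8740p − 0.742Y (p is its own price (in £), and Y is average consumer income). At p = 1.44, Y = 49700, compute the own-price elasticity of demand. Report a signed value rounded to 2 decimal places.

-0.38

At the given values, Q = 82840 − 8740(1.44) − 0.742(49700) = 33377.
∂Q/∂p = −8740.
E = (-8740) × (1.44/33377) = -0.3770…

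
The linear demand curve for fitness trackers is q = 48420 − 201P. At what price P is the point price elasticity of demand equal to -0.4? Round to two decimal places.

Ed = −201P/(48420 − 201P). Set this equal to -0.4:
201P = 0.4·(48420 − 201P) ⇒ 201P(1 + 0.4) = 0.4·48420
P = 0.4·48420 / (201·1.4) = 68.8272…

68.83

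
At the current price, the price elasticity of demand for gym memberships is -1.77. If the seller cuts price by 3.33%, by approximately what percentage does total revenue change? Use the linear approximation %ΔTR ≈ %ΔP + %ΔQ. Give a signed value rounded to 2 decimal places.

%ΔQ ≈ Ed × %ΔP = (-1.77) × (-3.33%) = +5.8941%
%ΔTR ≈ %ΔP + %ΔQ = (-3.33%) + (+5.8941%) = +2.5641%

+2.56%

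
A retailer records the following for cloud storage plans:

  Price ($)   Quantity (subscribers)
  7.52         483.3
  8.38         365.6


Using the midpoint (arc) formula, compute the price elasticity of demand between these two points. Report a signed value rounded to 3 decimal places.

-2.563

%ΔQ = (365.6 − 483.3) / [(483.3 + 365.6)/2] = -117.7/424.45 = -0.277300…
%ΔP = (8.38 − 7.52) / [(7.52 + 8.38)/2] = 0.86/7.95 = 0.108176…
Arc Ed = %ΔQ / %ΔP = (-117.7/424.45) / (0.86/7.95) = -2.56341…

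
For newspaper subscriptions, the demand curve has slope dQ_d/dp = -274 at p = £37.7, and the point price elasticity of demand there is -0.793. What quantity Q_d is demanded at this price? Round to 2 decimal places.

Ed = (dQ_d/dp)·(p/Q_d) ⇒ Q_d = (dQ_d/dp)·p/Ed = (-274)·37.7/(-0.793) = 13026.2295…

13026.23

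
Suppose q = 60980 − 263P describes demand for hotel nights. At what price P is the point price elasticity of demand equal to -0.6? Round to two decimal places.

86.95

Ed = −263P/(60980 − 263P). Set this equal to -0.6:
263P = 0.6·(60980 − 263P) ⇒ 263P(1 + 0.6) = 0.6·60980
P = 0.6·60980 / (263·1.6) = 86.9486…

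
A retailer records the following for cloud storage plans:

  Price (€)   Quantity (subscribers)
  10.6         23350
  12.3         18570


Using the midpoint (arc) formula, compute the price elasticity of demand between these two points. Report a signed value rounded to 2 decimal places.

-1.54

%ΔQ = (18570 − 23350) / [(23350 + 18570)/2] = -4780/20960 = -0.228053…
%ΔP = (12.3 − 10.6) / [(10.6 + 12.3)/2] = 1.7/11.45 = 0.148471…
Arc Ed = %ΔQ / %ΔP = (-4780/20960) / (1.7/11.45) = -1.5360…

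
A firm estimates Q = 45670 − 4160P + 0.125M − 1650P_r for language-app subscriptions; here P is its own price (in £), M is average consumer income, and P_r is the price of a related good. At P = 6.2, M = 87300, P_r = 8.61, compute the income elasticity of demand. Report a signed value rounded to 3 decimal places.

At the given values, Q = 45670 − 4160(6.2) + 0.125(87300) − 1650(8.61) = 16584.
∂Q/∂M = 0.125.
E = (0.125) × (87300/16584) = 0.65801…

0.658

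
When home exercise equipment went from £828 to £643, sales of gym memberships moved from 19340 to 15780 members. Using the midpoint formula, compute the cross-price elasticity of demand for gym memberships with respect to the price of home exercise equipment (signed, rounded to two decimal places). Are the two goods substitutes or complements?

0.81; substitutes

%ΔQ_{gym memberships} = (15780 − 19340)/avg = -3560/17560 = -0.202733…
%ΔP_{home exercise equipment} = (643 − 828)/avg = -185/735.5 = -0.251529…
E_cross = (-3560/17560) / (-185/735.5) = 0.8060…
E_cross > 0 ⇒ the goods are substitutes.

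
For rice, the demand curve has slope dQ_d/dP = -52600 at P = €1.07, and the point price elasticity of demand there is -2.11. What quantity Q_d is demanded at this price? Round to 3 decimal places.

26673.934

Ed = (dQ_d/dP)·(P/Q_d) ⇒ Q_d = (dQ_d/dP)·P/Ed = (-52600)·1.07/(-2.11) = 26673.93364…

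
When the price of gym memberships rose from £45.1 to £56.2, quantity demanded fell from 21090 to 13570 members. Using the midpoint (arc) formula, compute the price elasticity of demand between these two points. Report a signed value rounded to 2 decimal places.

-1.98

%ΔQ = (13570 − 21090) / [(21090 + 13570)/2] = -7520/17330 = -0.433929…
%ΔP = (56.2 − 45.1) / [(45.1 + 56.2)/2] = 11.1/50.65 = 0.219151…
Arc Ed = %ΔQ / %ΔP = (-7520/17330) / (11.1/50.65) = -1.9800…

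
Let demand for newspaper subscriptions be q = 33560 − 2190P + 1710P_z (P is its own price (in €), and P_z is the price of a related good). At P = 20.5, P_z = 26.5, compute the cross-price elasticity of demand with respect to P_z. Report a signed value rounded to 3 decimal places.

At the given values, q = 33560 − 2190(20.5) + 1710(26.5) = 33980.
∂q/∂P_z = 1710.
E = (1710) × (26.5/33980) = 1.33357…

1.334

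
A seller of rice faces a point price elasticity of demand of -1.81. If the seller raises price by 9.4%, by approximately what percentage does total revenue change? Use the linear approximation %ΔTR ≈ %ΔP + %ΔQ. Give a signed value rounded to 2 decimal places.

-7.61%

%ΔQ ≈ Ed × %ΔP = (-1.81) × (+9.4%) = -17.0140%
%ΔTR ≈ %ΔP + %ΔQ = (+9.4%) + (-17.0140%) = -7.6140%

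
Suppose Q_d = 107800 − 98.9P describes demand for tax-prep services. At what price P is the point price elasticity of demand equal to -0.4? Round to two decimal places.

Ed = −98.9P/(107800 − 98.9P). Set this equal to -0.4:
98.9P = 0.4·(107800 − 98.9P) ⇒ 98.9P(1 + 0.4) = 0.4·107800
P = 0.4·107800 / (98.9·1.4) = 311.4256…

311.43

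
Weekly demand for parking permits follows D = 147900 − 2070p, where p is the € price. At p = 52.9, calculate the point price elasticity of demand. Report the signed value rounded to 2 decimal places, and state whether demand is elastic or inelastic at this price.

-2.85; elastic

dD/dp = −2070. At p = 52.9, D = 147900 − 2070(52.9) = 38397.
Ed = (dD/dp)·(p/D) = −2070 × (52.9/38397) = -2.8518…
|Ed| = 2.85 > 1, so demand is elastic.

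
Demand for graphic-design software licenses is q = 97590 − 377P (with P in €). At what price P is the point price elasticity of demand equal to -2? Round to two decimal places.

Ed = −377P/(97590 − 377P). Set this equal to -2:
377P = 2·(97590 − 377P) ⇒ 377P(1 + 2) = 2·97590
P = 2·97590 / (377·3) = 172.5729…

172.57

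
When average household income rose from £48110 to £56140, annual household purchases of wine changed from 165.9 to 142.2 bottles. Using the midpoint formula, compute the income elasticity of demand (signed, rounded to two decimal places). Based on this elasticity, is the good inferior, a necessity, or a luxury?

%ΔQ = (142.2 − 165.9)/[( 165.9 + 142.2)/2] = -23.7/154.05 = -0.153846…
%ΔIncome = (56140 − 48110)/[( 48110 + 56140)/2] = 8030/52125 = 0.154052…
E_income = (-23.7/154.05) / (8030/52125) = -0.9986…
E_income < 0 ⇒ inferior good.

-1.00; inferior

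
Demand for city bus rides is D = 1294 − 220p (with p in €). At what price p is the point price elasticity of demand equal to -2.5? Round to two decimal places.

Ed = −220p/(1294 − 220p). Set this equal to -2.5:
220p = 2.5·(1294 − 220p) ⇒ 220p(1 + 2.5) = 2.5·1294
p = 2.5·1294 / (220·3.5) = 4.2012…

4.20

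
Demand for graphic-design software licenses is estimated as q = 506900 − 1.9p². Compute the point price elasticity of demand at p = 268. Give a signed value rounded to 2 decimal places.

dq/dp = −2·1.9·p = -1018.4. At p = 268, q = 370434.4.
Ed = (dq/dp)·(p/q) = (-1018.4) × (268/370434.4) = -0.7367…

-0.74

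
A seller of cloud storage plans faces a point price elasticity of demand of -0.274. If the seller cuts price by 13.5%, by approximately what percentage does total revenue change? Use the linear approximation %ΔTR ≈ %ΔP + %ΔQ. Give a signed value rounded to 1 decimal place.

-9.8%

%ΔQ ≈ Ed × %ΔP = (-0.274) × (-13.5%) = +3.6990%
%ΔTR ≈ %ΔP + %ΔQ = (-13.5%) + (+3.6990%) = -9.8010%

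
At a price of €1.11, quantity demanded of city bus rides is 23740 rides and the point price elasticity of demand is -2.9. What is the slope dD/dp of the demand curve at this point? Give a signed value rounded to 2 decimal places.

Ed = (dD/dp)·(p/D) ⇒ dD/dp = Ed·D/p = (-2.9)·23740/1.11 = -62023.4234…

-62023.42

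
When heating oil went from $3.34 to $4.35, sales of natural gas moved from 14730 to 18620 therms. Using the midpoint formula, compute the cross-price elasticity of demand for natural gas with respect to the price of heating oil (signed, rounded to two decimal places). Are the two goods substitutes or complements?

0.89; substitutes

%ΔQ_{natural gas} = (18620 − 14730)/avg = 3890/16675 = 0.233283…
%ΔP_{heating oil} = (4.35 − 3.34)/avg = 1.01/3.845 = 0.262678…
E_cross = (3890/16675) / (1.01/3.845) = 0.8880…
E_cross > 0 ⇒ the goods are substitutes.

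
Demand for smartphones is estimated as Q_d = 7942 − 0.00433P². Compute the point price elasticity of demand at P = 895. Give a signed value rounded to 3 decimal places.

-1.551

dQ_d/dP = −2·0.00433·P = -7.7507. At P = 895, Q_d = 4473.56175.
Ed = (dQ_d/dP)·(P/Q_d) = (-7.7507) × (895/4473.56175) = -1.55063…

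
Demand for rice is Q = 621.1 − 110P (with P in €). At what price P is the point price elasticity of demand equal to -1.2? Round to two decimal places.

3.08

Ed = −110P/(621.1 − 110P). Set this equal to -1.2:
110P = 1.2·(621.1 − 110P) ⇒ 110P(1 + 1.2) = 1.2·621.1
P = 1.2·621.1 / (110·2.2) = 3.0798…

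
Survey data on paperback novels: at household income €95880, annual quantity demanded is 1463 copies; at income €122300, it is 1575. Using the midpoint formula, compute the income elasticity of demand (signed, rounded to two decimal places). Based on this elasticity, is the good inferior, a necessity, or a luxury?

0.30; necessity

%ΔQ = (1575 − 1463)/[( 1463 + 1575)/2] = 112/1519 = 0.073732…
%ΔIncome = (122300 − 95880)/[( 95880 + 122300)/2] = 26420/109090 = 0.242185…
E_income = (112/1519) / (26420/109090) = 0.3044…
0 < E_income < 1 ⇒ normal good, necessity.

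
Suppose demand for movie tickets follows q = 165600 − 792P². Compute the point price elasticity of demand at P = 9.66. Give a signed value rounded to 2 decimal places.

dq/dP = −2·792·P = -15301.44. At P = 9.66, q = 91694.0448.
Ed = (dq/dP)·(P/q) = (-15301.44) × (9.66/91694.0448) = -1.6120…

-1.61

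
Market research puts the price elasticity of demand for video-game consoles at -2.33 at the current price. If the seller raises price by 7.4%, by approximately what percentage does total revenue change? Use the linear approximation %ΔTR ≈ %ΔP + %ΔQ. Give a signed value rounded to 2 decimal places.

%ΔQ ≈ Ed × %ΔP = (-2.33) × (+7.4%) = -17.2420%
%ΔTR ≈ %ΔP + %ΔQ = (+7.4%) + (-17.2420%) = -9.8420%

-9.84%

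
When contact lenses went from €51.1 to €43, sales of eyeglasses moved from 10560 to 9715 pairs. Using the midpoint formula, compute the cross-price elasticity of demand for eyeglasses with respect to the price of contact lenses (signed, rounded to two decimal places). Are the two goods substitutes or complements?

%ΔQ_{eyeglasses} = (9715 − 10560)/avg = -845/10137.5 = -0.083353…
%ΔP_{contact lenses} = (43 − 51.1)/avg = -8.1/47.05 = -0.172157…
E_cross = (-845/10137.5) / (-8.1/47.05) = 0.4841…
E_cross > 0 ⇒ the goods are substitutes.

0.48; substitutes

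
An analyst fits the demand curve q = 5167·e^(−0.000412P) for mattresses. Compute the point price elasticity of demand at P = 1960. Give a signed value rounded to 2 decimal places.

-0.81

dq/dP = −0.000412·q = -0.949367. At P = 1960, q = 2304.29.
Ed = (dq/dP)·(P/q) = (-0.949367) × (1960/2304.29) = -0.8075…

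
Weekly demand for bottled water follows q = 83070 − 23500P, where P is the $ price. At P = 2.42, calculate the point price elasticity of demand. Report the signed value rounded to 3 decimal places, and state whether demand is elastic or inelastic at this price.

dq/dP = −23500. At P = 2.42, q = 83070 − 23500(2.42) = 26200.
Ed = (dq/dP)·(P/q) = −23500 × (2.42/26200) = -2.17061…
|Ed| = 2.171 > 1, so demand is elastic.

-2.171; elastic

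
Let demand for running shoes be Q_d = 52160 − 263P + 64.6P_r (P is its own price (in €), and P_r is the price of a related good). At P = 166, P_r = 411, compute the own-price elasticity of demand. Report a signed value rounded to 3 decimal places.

At the given values, Q_d = 52160 − 263(166) + 64.6(411) = 35052.6.
∂Q_d/∂P = −263.
E = (-263) × (166/35052.6) = -1.24549…

-1.245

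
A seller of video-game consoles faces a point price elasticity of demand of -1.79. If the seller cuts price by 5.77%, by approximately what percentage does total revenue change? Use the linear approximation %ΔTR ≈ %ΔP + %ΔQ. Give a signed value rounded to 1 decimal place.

+4.6%

%ΔQ ≈ Ed × %ΔP = (-1.79) × (-5.77%) = +10.3283%
%ΔTR ≈ %ΔP + %ΔQ = (-5.77%) + (+10.3283%) = +4.5583%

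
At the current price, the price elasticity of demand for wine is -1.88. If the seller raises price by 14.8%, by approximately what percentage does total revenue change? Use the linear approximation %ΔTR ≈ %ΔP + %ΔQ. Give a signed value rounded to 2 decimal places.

%ΔQ ≈ Ed × %ΔP = (-1.88) × (+14.8%) = -27.8240%
%ΔTR ≈ %ΔP + %ΔQ = (+14.8%) + (-27.8240%) = -13.0240%

-13.02%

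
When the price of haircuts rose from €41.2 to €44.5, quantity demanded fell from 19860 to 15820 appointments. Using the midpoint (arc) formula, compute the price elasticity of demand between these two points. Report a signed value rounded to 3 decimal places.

-2.941

%ΔQ = (15820 − 19860) / [(19860 + 15820)/2] = -4040/17840 = -0.226457…
%ΔP = (44.5 − 41.2) / [(41.2 + 44.5)/2] = 3.3/42.85 = 0.077012…
Arc Ed = %ΔQ / %ΔP = (-4040/17840) / (3.3/42.85) = -2.94051…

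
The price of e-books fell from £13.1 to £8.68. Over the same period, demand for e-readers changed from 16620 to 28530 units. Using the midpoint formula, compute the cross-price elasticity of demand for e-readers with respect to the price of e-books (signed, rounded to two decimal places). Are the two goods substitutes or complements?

-1.30; complements

%ΔQ_{e-readers} = (28530 − 16620)/avg = 11910/22575 = 0.527574…
%ΔP_{e-books} = (8.68 − 13.1)/avg = -4.42/10.89 = -0.405876…
E_cross = (11910/22575) / (-4.42/10.89) = -1.2998…
E_cross < 0 ⇒ the goods are complements.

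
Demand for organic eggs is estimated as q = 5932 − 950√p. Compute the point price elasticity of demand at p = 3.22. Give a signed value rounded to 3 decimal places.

dq/dp = −950/(2√p) = -264.707. At p = 3.22, q = 4227.29.
Ed = (dq/dp)·(p/q) = (-264.707) × (3.22/4227.29) = -0.20163…

-0.202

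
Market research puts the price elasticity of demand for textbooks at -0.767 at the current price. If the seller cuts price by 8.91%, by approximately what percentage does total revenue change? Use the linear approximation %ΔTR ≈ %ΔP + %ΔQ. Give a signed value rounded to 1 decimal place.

%ΔQ ≈ Ed × %ΔP = (-0.767) × (-8.91%) = +6.8340%
%ΔTR ≈ %ΔP + %ΔQ = (-8.91%) + (+6.8340%) = -2.0760%

-2.1%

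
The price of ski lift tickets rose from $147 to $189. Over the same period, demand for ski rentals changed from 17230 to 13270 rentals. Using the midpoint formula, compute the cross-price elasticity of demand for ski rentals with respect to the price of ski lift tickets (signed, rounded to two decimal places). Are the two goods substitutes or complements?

%ΔQ_{ski rentals} = (13270 − 17230)/avg = -3960/15250 = -0.259672…
%ΔP_{ski lift tickets} = (189 − 147)/avg = 42/168 = 0.25
E_cross = (-3960/15250) / (42/168) = -1.0386…
E_cross < 0 ⇒ the goods are complements.

-1.04; complements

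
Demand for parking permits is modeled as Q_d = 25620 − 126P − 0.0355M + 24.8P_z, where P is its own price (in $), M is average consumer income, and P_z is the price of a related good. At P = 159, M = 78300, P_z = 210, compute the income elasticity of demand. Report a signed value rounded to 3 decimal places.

At the given values, Q_d = 25620 − 126(159) − 0.0355(78300) + 24.8(210) = 8014.35.
∂Q_d/∂M = -0.0355.
E = (-0.0355) × (78300/8014.35) = -0.34683…

-0.347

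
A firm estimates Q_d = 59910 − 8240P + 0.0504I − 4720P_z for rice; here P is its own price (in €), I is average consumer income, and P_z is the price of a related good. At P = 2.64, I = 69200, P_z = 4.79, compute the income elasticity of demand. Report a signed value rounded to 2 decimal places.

0.18

At the given values, Q_d = 59910 − 8240(2.64) + 0.0504(69200) − 4720(4.79) = 19035.28.
∂Q_d/∂I = 0.0504.
E = (0.0504) × (69200/19035.28) = 0.1832…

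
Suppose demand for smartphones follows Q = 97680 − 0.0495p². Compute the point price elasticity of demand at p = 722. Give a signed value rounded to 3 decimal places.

dQ/dp = −2·0.0495·p = -71.478. At p = 722, Q = 71876.442.
Ed = (dQ/dp)·(p/Q) = (-71.478) × (722/71876.442) = -0.71799…

-0.718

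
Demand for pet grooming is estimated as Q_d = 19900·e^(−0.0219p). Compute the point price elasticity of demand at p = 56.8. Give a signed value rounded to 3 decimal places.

-1.244

dQ_d/dp = −0.0219·Q_d = -125.623. At p = 56.8, Q_d = 5736.22.
Ed = (dQ_d/dp)·(p/Q_d) = (-125.623) × (56.8/5736.22) = -1.24392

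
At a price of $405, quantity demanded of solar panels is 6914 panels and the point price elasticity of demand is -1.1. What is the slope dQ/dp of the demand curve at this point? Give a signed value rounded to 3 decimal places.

Ed = (dQ/dp)·(p/Q) ⇒ dQ/dp = Ed·Q/p = (-1.1)·6914/405 = -18.77876…

-18.779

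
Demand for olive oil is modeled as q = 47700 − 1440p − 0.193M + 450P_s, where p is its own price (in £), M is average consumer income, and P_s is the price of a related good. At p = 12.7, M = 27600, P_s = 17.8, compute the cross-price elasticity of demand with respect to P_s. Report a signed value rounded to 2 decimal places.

0.25

At the given values, q = 47700 − 1440(12.7) − 0.193(27600) + 450(17.8) = 32095.2.
∂q/∂P_s = 450.
E = (450) × (17.8/32095.2) = 0.2495…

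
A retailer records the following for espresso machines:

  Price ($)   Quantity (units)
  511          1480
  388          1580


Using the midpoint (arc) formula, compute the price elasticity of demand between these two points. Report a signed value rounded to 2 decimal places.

-0.24

%ΔQ = (1580 − 1480) / [(1480 + 1580)/2] = 100/1530 = 0.065359…
%ΔP = (388 − 511) / [(511 + 388)/2] = -123/449.5 = -0.273637…
Arc Ed = %ΔQ / %ΔP = (100/1530) / (-123/449.5) = -0.2388…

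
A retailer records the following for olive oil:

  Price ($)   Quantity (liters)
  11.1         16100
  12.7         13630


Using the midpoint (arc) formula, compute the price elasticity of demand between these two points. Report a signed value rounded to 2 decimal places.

-1.24

%ΔQ = (13630 − 16100) / [(16100 + 13630)/2] = -2470/14865 = -0.166162…
%ΔP = (12.7 − 11.1) / [(11.1 + 12.7)/2] = 1.6/11.9 = 0.134453…
Arc Ed = %ΔQ / %ΔP = (-2470/14865) / (1.6/11.9) = -1.2358…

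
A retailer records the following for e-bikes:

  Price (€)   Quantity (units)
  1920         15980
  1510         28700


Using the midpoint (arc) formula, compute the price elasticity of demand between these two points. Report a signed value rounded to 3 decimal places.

-2.382

%ΔQ = (28700 − 15980) / [(15980 + 28700)/2] = 12720/22340 = 0.569382…
%ΔP = (1510 − 1920) / [(1920 + 1510)/2] = -410/1715 = -0.239067…
Arc Ed = %ΔQ / %ΔP = (12720/22340) / (-410/1715) = -2.38168…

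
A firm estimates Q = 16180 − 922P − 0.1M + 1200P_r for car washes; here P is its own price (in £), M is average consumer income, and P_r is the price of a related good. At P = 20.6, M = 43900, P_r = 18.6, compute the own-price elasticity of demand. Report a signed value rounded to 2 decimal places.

At the given values, Q = 16180 − 922(20.6) − 0.1(43900) + 1200(18.6) = 15116.8.
∂Q/∂P = −922.
E = (-922) × (20.6/15116.8) = -1.2564…

-1.26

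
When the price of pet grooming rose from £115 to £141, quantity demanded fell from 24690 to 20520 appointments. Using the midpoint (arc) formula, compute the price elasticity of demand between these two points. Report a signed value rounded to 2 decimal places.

%ΔQ = (20520 − 24690) / [(24690 + 20520)/2] = -4170/22605 = -0.184472…
%ΔP = (141 − 115) / [(115 + 141)/2] = 26/128 = 0.203125
Arc Ed = %ΔQ / %ΔP = (-4170/22605) / (26/128) = -0.9081…

-0.91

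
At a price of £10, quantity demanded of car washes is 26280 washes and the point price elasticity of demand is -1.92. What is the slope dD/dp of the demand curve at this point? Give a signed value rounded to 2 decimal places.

-5045.76

Ed = (dD/dp)·(p/D) ⇒ dD/dp = Ed·D/p = (-1.92)·26280/10 = -5045.76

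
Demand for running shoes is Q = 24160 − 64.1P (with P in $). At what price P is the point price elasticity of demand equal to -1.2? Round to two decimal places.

Ed = −64.1P/(24160 − 64.1P). Set this equal to -1.2:
64.1P = 1.2·(24160 − 64.1P) ⇒ 64.1P(1 + 1.2) = 1.2·24160
P = 1.2·24160 / (64.1·2.2) = 205.5878…

205.59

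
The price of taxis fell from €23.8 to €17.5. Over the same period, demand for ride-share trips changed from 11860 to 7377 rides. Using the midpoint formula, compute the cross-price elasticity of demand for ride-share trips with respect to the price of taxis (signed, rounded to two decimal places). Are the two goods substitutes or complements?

%ΔQ_{ride-share trips} = (7377 − 11860)/avg = -4483/9618.5 = -0.466080…
%ΔP_{taxis} = (17.5 − 23.8)/avg = -6.3/20.65 = -0.305084…
E_cross = (-4483/9618.5) / (-6.3/20.65) = 1.5277…
E_cross > 0 ⇒ the goods are substitutes.

1.53; substitutes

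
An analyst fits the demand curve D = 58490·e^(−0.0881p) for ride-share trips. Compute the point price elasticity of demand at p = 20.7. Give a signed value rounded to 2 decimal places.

-1.82

dD/dp = −0.0881·D = -831.855. At p = 20.7, D = 9442.17.
Ed = (dD/dp)·(p/D) = (-831.855) × (20.7/9442.17) = -1.8236…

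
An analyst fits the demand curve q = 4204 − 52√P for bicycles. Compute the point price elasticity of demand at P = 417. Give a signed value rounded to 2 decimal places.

dq/dP = −52/(2√P) = -1.27323. At P = 417, q = 3142.13.
Ed = (dq/dP)·(P/q) = (-1.27323) × (417/3142.13) = -0.1689…

-0.17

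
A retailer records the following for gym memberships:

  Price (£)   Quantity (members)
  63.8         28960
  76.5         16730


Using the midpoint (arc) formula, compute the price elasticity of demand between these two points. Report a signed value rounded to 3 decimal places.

%ΔQ = (16730 − 28960) / [(28960 + 16730)/2] = -12230/22845 = -0.535346…
%ΔP = (76.5 − 63.8) / [(63.8 + 76.5)/2] = 12.7/70.15 = 0.181040…
Arc Ed = %ΔQ / %ΔP = (-12230/22845) / (12.7/70.15) = -2.95705…

-2.957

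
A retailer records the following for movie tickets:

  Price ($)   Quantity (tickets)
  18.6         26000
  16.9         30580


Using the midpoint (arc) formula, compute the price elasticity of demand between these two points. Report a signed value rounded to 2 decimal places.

-1.69

%ΔQ = (30580 − 26000) / [(26000 + 30580)/2] = 4580/28290 = 0.161894…
%ΔP = (16.9 − 18.6) / [(18.6 + 16.9)/2] = -1.7/17.75 = -0.095774…
Arc Ed = %ΔQ / %ΔP = (4580/28290) / (-1.7/17.75) = -1.6903…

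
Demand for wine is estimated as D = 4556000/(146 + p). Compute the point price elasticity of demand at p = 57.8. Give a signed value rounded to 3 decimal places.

-0.284

dD/dp = −4556000/(146 + p)² = -109.692. At p = 57.8, D = 22355.3.
Ed = (dD/dp)·(p/D) = (-109.692) × (57.8/22355.3) = -0.28361…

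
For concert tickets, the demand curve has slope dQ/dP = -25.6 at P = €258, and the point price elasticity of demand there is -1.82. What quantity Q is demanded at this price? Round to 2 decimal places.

3629.01

Ed = (dQ/dP)·(P/Q) ⇒ Q = (dQ/dP)·P/Ed = (-25.6)·258/(-1.82) = 3629.0109…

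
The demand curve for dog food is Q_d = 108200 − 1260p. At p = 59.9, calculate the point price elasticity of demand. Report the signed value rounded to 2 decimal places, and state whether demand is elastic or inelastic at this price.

dQ_d/dp = −1260. At p = 59.9, Q_d = 108200 − 1260(59.9) = 32726.
Ed = (dQ_d/dp)·(p/Q_d) = −1260 × (59.9/32726) = -2.3062…
|Ed| = 2.31 > 1, so demand is elastic.

-2.31; elastic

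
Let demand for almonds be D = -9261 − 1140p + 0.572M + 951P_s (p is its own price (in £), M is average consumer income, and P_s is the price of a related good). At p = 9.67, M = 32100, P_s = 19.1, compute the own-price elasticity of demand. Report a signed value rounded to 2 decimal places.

At the given values, D = -9261 − 1140(9.67) + 0.572(32100) + 951(19.1) = 16240.5.
∂D/∂p = −1140.
E = (-1140) × (9.67/16240.5) = -0.6787…

-0.68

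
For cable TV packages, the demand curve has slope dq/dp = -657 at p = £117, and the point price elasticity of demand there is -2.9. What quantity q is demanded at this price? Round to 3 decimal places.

26506.552

Ed = (dq/dp)·(p/q) ⇒ q = (dq/dp)·p/Ed = (-657)·117/(-2.9) = 26506.55172…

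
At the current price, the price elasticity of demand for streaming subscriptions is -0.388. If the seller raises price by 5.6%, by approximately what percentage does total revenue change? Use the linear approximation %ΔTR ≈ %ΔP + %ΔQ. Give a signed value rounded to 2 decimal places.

%ΔQ ≈ Ed × %ΔP = (-0.388) × (+5.6%) = -2.1728%
%ΔTR ≈ %ΔP + %ΔQ = (+5.6%) + (-2.1728%) = +3.4272%

+3.43%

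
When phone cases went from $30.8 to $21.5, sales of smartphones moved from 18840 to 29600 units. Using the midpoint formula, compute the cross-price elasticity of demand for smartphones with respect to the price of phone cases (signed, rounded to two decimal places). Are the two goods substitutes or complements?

%ΔQ_{smartphones} = (29600 − 18840)/avg = 10760/24220 = 0.444260…
%ΔP_{phone cases} = (21.5 − 30.8)/avg = -9.3/26.15 = -0.355640…
E_cross = (10760/24220) / (-9.3/26.15) = -1.2491…
E_cross < 0 ⇒ the goods are complements.

-1.25; complements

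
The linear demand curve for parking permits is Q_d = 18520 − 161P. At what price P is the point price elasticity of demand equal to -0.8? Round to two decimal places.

51.12

Ed = −161P/(18520 − 161P). Set this equal to -0.8:
161P = 0.8·(18520 − 161P) ⇒ 161P(1 + 0.8) = 0.8·18520
P = 0.8·18520 / (161·1.8) = 51.1249…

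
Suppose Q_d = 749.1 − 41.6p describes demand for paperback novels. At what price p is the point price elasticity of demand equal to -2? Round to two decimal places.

Ed = −41.6p/(749.1 − 41.6p). Set this equal to -2:
41.6p = 2·(749.1 − 41.6p) ⇒ 41.6p(1 + 2) = 2·749.1
p = 2·749.1 / (41.6·3) = 12.0048…

12.00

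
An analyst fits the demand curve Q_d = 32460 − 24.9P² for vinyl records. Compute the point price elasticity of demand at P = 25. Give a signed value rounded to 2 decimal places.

dQ_d/dP = −2·24.9·P = -1245. At P = 25, Q_d = 16897.5.
Ed = (dQ_d/dP)·(P/Q_d) = (-1245) × (25/16897.5) = -1.8419…

-1.84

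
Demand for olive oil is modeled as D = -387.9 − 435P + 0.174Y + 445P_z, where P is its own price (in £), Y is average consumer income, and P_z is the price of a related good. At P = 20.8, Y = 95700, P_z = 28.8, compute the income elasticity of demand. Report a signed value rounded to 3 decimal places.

At the given values, D = -387.9 − 435(20.8) + 0.174(95700) + 445(28.8) = 20031.9.
∂D/∂Y = 0.174.
E = (0.174) × (95700/20031.9) = 0.83126…

0.831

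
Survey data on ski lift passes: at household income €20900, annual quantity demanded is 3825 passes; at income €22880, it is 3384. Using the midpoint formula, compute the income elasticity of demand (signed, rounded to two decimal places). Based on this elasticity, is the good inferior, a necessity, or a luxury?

%ΔQ = (3384 − 3825)/[( 3825 + 3384)/2] = -441/3604.5 = -0.122347…
%ΔIncome = (22880 − 20900)/[( 20900 + 22880)/2] = 1980/21890 = 0.090452…
E_income = (-441/3604.5) / (1980/21890) = -1.3526…
E_income < 0 ⇒ inferior good.

-1.35; inferior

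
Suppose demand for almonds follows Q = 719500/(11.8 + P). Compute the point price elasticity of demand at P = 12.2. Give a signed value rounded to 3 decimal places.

dQ/dP = −719500/(11.8 + P)² = -1249.13. At P = 12.2, Q = 29979.2.
Ed = (dQ/dP)·(P/Q) = (-1249.13) × (12.2/29979.2) = -0.50833…

-0.508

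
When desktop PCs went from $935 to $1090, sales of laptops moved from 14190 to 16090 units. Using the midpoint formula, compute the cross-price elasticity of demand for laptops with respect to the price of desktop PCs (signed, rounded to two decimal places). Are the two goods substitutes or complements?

%ΔQ_{laptops} = (16090 − 14190)/avg = 1900/15140 = 0.125495…
%ΔP_{desktop PCs} = (1090 − 935)/avg = 155/1012.5 = 0.153086…
E_cross = (1900/15140) / (155/1012.5) = 0.8197…
E_cross > 0 ⇒ the goods are substitutes.

0.82; substitutes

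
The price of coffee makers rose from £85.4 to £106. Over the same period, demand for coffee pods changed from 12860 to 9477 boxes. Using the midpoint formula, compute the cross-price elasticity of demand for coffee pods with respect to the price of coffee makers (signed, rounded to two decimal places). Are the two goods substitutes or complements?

%ΔQ_{coffee pods} = (9477 − 12860)/avg = -3383/11168.5 = -0.302905…
%ΔP_{coffee makers} = (106 − 85.4)/avg = 20.6/95.7 = 0.215256…
E_cross = (-3383/11168.5) / (20.6/95.7) = -1.4071…
E_cross < 0 ⇒ the goods are complements.

-1.41; complements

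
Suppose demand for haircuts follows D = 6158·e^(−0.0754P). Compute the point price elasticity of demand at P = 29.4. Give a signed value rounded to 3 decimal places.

dD/dP = −0.0754·D = -50.5923. At P = 29.4, D = 670.985.
Ed = (dD/dP)·(P/D) = (-50.5923) × (29.4/670.985) = -2.21676

-2.217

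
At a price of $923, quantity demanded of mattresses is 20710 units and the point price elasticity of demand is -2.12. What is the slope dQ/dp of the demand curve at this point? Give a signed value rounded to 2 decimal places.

-47.57

Ed = (dQ/dp)·(p/Q) ⇒ dQ/dp = Ed·Q/p = (-2.12)·20710/923 = -47.5679…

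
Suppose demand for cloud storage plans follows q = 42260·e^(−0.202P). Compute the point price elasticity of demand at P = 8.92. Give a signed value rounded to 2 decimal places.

dq/dP = −0.202·q = -1408.48. At P = 8.92, q = 6972.69.
Ed = (dq/dP)·(P/q) = (-1408.48) × (8.92/6972.69) = -1.8018…

-1.80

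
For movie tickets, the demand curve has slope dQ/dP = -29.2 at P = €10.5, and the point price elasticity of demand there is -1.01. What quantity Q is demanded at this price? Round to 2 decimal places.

Ed = (dQ/dP)·(P/Q) ⇒ Q = (dQ/dP)·P/Ed = (-29.2)·10.5/(-1.01) = 303.5643…

303.56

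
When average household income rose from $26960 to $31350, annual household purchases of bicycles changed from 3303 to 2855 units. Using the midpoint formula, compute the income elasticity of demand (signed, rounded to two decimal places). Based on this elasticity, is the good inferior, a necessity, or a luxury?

%ΔQ = (2855 − 3303)/[( 3303 + 2855)/2] = -448/3079 = -0.145501…
%ΔIncome = (31350 − 26960)/[( 26960 + 31350)/2] = 4390/29155 = 0.150574…
E_income = (-448/3079) / (4390/29155) = -0.9663…
E_income < 0 ⇒ inferior good.

-0.97; inferior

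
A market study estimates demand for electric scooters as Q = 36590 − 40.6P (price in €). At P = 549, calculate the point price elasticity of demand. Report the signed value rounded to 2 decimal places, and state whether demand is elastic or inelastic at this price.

dQ/dP = −40.6. At P = 549, Q = 36590 − 40.6(549) = 14300.6.
Ed = (dQ/dP)·(P/Q) = −40.6 × (549/14300.6) = -1.5586…
|Ed| = 1.56 > 1, so demand is elastic.

-1.56; elastic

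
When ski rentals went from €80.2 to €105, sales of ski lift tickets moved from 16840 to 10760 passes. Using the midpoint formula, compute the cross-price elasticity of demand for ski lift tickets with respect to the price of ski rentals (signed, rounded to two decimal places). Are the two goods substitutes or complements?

-1.65; complements

%ΔQ_{ski lift tickets} = (10760 − 16840)/avg = -6080/13800 = -0.440579…
%ΔP_{ski rentals} = (105 − 80.2)/avg = 24.8/92.6 = 0.267818…
E_cross = (-6080/13800) / (24.8/92.6) = -1.6450…
E_cross < 0 ⇒ the goods are complements.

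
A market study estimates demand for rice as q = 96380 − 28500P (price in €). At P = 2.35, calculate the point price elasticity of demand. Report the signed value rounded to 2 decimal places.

-2.28

dq/dP = −28500. At P = 2.35, q = 96380 − 28500(2.35) = 29405.
Ed = (dq/dP)·(P/q) = −28500 × (2.35/29405) = -2.2776…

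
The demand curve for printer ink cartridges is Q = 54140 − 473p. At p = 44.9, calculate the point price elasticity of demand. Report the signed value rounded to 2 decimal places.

-0.65

dQ/dp = −473. At p = 44.9, Q = 54140 − 473(44.9) = 32902.3.
Ed = (dQ/dp)·(p/Q) = −473 × (44.9/32902.3) = -0.6454…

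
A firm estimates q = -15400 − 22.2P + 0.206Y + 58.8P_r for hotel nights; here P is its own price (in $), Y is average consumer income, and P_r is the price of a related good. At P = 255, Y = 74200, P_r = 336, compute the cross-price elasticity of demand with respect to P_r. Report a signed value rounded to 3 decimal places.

At the given values, q = -15400 − 22.2(255) + 0.206(74200) + 58.8(336) = 13981.
∂q/∂P_r = 58.8.
E = (58.8) × (336/13981) = 1.41311…

1.413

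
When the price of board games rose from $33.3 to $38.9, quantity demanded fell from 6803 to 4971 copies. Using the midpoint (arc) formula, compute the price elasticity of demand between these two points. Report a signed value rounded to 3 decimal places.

-2.006

%ΔQ = (4971 − 6803) / [(6803 + 4971)/2] = -1832/5887 = -0.311194…
%ΔP = (38.9 − 33.3) / [(33.3 + 38.9)/2] = 5.6/36.1 = 0.155124…
Arc Ed = %ΔQ / %ΔP = (-1832/5887) / (5.6/36.1) = -2.00609…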